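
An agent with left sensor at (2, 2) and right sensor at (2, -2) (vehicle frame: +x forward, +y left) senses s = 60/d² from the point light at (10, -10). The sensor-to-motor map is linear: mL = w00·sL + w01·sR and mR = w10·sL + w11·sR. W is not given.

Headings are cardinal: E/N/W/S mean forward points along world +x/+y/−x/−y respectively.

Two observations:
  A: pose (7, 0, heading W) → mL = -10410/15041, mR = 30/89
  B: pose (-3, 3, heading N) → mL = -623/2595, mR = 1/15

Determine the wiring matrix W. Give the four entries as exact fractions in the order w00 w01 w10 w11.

-1/2 -1 1/2 0

obs A: pose=(7,0,W) → sL=60/89, sR=60/169, mL=-10410/15041, mR=30/89
obs B: pose=(-3,3,N) → sL=2/15, sR=30/173, mL=-623/2595, mR=1/15
sensor matrix S = [[60/89, 60/169], [2/15, 30/173]]; det S = 181024/2602093
solve [mL_A; mL_B] = S·[w00; w01] and [mR_A; mR_B] = S·[w10; w11]:
  w00 = -1/2, w01 = -1, w10 = 1/2, w11 = 0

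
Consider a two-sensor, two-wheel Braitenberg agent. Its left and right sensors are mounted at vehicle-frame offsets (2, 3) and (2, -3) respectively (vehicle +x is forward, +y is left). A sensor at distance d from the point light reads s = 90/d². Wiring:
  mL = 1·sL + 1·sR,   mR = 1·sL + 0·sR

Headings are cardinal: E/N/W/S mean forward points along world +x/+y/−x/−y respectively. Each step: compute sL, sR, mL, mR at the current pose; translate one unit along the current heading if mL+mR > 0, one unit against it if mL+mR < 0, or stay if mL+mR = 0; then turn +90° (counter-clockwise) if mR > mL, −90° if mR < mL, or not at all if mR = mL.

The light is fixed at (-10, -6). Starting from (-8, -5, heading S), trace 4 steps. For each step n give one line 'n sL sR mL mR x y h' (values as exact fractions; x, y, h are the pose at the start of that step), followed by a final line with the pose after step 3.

0 45/13 45 630/13 45/13 -8 -5 S
1 10 10 20 10 -8 -6 W
2 45/4 9/2 63/4 45/4 -9 -6 N
3 18/5 90/13 684/65 18/5 -9 -5 E
final -8 -5 S

n=0: pose=(-8,-5,S); sL=45/13, sR=45; mL=630/13, mR=45/13; mL+mR=675/13 → advance +1; mR−mL=-45 → turn -1·90°
n=1: pose=(-8,-6,W); sL=10, sR=10; mL=20, mR=10; mL+mR=30 → advance +1; mR−mL=-10 → turn -1·90°
n=2: pose=(-9,-6,N); sL=45/4, sR=9/2; mL=63/4, mR=45/4; mL+mR=27 → advance +1; mR−mL=-9/2 → turn -1·90°
n=3: pose=(-9,-5,E); sL=18/5, sR=90/13; mL=684/65, mR=18/5; mL+mR=918/65 → advance +1; mR−mL=-90/13 → turn -1·90°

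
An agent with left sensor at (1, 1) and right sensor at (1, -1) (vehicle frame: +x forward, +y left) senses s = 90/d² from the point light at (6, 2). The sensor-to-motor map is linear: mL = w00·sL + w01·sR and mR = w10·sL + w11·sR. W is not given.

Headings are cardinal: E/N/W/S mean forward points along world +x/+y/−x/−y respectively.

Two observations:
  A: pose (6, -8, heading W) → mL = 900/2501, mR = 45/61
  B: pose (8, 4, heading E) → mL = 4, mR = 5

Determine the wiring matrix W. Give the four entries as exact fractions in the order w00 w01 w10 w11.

obs A: pose=(6,-8,W) → sL=45/61, sR=45/41, mL=900/2501, mR=45/61
obs B: pose=(8,4,E) → sL=5, sR=9, mL=4, mR=5
sensor matrix S = [[45/61, 45/41], [5, 9]]; det S = 2880/2501
solve [mL_A; mL_B] = S·[w00; w01] and [mR_A; mR_B] = S·[w10; w11]:
  w00 = -1, w01 = 1, w10 = 1, w11 = 0

-1 1 1 0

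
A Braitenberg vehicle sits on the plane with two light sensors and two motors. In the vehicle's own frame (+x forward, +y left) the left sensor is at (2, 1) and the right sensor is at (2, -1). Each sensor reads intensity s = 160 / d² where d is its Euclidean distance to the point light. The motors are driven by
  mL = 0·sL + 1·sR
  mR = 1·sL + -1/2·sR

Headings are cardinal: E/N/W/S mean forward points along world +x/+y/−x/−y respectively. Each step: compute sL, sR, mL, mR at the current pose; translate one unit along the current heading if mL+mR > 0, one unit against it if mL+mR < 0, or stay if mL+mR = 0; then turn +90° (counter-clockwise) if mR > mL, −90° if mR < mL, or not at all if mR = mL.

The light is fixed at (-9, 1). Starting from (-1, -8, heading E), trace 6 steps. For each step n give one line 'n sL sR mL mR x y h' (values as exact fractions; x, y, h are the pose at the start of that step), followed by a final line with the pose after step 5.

n=0: pose=(-1,-8,E); sL=40/41, sR=4/5; mL=4/5, mR=118/205; mL+mR=282/205 → advance +1; mR−mL=-46/205 → turn -1·90°
n=1: pose=(0,-8,S); sL=160/221, sR=32/37; mL=32/37, mR=2384/8177; mL+mR=9456/8177 → advance +1; mR−mL=-4688/8177 → turn -1·90°
n=2: pose=(0,-9,W); sL=16/17, sR=16/13; mL=16/13, mR=72/221; mL+mR=344/221 → advance +1; mR−mL=-200/221 → turn -1·90°
n=3: pose=(-1,-9,N); sL=160/113, sR=32/29; mL=32/29, mR=2832/3277; mL+mR=6448/3277 → advance +1; mR−mL=-784/3277 → turn -1·90°
n=4: pose=(-1,-8,E); sL=40/41, sR=4/5; mL=4/5, mR=118/205; mL+mR=282/205 → advance +1; mR−mL=-46/205 → turn -1·90°
n=5: pose=(0,-8,S); sL=160/221, sR=32/37; mL=32/37, mR=2384/8177; mL+mR=9456/8177 → advance +1; mR−mL=-4688/8177 → turn -1·90°

0 40/41 4/5 4/5 118/205 -1 -8 E
1 160/221 32/37 32/37 2384/8177 0 -8 S
2 16/17 16/13 16/13 72/221 0 -9 W
3 160/113 32/29 32/29 2832/3277 -1 -9 N
4 40/41 4/5 4/5 118/205 -1 -8 E
5 160/221 32/37 32/37 2384/8177 0 -8 S
final 0 -9 W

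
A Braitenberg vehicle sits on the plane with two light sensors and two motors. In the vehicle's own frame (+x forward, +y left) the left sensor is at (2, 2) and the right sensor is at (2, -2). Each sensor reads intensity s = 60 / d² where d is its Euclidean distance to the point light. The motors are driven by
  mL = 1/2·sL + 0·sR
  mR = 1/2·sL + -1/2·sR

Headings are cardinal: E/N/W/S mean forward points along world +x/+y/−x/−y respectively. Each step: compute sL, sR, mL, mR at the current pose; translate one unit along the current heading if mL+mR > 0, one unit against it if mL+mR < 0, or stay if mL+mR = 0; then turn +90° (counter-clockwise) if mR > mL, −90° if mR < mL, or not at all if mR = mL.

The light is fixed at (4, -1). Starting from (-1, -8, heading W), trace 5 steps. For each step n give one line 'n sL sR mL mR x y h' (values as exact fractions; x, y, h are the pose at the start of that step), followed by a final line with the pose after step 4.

n=0: pose=(-1,-8,W); sL=6/13, sR=30/37; mL=3/13, mR=-84/481; mL+mR=27/481 → advance +1; mR−mL=-15/37 → turn -1·90°
n=1: pose=(-2,-8,N); sL=60/89, sR=60/41; mL=30/89, mR=-1440/3649; mL+mR=-210/3649 → advance -1; mR−mL=-30/41 → turn -1·90°
n=2: pose=(-2,-9,E); sL=15/13, sR=15/29; mL=15/26, mR=120/377; mL+mR=675/754 → advance +1; mR−mL=-15/58 → turn -1·90°
n=3: pose=(-1,-9,S); sL=60/109, sR=60/149; mL=30/109, mR=1200/16241; mL+mR=5670/16241 → advance +1; mR−mL=-30/149 → turn -1·90°
n=4: pose=(-1,-10,W); sL=6/17, sR=30/49; mL=3/17, mR=-108/833; mL+mR=39/833 → advance +1; mR−mL=-15/49 → turn -1·90°

0 6/13 30/37 3/13 -84/481 -1 -8 W
1 60/89 60/41 30/89 -1440/3649 -2 -8 N
2 15/13 15/29 15/26 120/377 -2 -9 E
3 60/109 60/149 30/109 1200/16241 -1 -9 S
4 6/17 30/49 3/17 -108/833 -1 -10 W
final -2 -10 N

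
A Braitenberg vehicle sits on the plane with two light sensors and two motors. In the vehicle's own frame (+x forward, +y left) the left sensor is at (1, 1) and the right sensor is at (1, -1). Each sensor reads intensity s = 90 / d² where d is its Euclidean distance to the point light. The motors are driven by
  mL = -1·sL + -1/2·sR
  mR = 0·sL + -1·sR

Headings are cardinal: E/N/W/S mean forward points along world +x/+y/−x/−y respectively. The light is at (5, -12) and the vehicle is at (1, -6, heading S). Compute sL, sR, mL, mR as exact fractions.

left sensor world pos  = (2, -7); dL² = 34
right sensor world pos = (0, -7); dR² = 50
sL = 90/34 = 45/17
sR = 90/50 = 9/5
mL = -1·sL + -1/2·sR = -603/170
mR = 0·sL + -1·sR = -9/5

45/17 9/5 -603/170 -9/5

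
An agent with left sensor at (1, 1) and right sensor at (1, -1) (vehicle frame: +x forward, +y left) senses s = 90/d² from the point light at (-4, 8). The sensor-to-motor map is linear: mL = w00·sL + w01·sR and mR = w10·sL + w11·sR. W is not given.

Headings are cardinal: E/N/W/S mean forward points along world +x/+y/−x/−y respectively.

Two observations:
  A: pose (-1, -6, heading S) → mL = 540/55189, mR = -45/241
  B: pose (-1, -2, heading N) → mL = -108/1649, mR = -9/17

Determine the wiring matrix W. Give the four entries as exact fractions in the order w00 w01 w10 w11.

obs A: pose=(-1,-6,S) → sL=90/241, sR=90/229, mL=540/55189, mR=-45/241
obs B: pose=(-1,-2,N) → sL=18/17, sR=90/97, mL=-108/1649, mR=-9/17
sensor matrix S = [[90/241, 90/229], [18/17, 90/97]]; det S = -6337440/91006661
solve [mL_A; mL_B] = S·[w00; w01] and [mR_A; mR_B] = S·[w10; w11]:
  w00 = -1/2, w01 = 1/2, w10 = -1/2, w11 = 0

-1/2 1/2 -1/2 0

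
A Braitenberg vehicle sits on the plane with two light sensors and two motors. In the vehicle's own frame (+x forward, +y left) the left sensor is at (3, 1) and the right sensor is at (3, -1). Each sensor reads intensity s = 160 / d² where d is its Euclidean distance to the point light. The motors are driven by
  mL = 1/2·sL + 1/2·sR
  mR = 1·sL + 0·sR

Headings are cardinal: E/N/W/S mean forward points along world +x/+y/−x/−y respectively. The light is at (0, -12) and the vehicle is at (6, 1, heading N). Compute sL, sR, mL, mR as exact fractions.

left sensor world pos  = (5, 4); dL² = 281
right sensor world pos = (7, 4); dR² = 305
sL = 160/281 = 160/281
sR = 160/305 = 32/61
mL = 1/2·sL + 1/2·sR = 9376/17141
mR = 1·sL + 0·sR = 160/281

160/281 32/61 9376/17141 160/281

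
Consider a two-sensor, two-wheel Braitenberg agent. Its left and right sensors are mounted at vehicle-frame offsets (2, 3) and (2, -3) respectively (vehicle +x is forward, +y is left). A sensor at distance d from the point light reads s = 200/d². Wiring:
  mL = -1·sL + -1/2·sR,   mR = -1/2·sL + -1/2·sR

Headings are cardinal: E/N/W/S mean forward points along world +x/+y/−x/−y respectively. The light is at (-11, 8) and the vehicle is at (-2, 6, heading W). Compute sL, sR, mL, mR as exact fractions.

100/37 4 -174/37 -124/37

left sensor world pos  = (-4, 3); dL² = 74
right sensor world pos = (-4, 9); dR² = 50
sL = 200/74 = 100/37
sR = 200/50 = 4
mL = -1·sL + -1/2·sR = -174/37
mR = -1/2·sL + -1/2·sR = -124/37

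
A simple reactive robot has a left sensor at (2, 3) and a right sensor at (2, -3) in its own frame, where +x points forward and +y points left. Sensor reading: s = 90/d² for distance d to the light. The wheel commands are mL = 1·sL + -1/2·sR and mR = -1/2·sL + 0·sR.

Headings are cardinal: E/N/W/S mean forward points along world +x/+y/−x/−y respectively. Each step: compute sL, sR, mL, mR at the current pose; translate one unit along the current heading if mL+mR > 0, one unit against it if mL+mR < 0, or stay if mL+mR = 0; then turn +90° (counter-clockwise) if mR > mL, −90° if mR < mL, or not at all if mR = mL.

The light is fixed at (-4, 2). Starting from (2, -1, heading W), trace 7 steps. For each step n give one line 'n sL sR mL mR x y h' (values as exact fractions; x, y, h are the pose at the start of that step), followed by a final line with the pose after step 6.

n=0: pose=(2,-1,W); sL=45/26, sR=45/8; mL=-225/208, mR=-45/52; mL+mR=-405/208 → advance -1; mR−mL=45/208 → turn +1·90°
n=1: pose=(3,-1,S); sL=18/25, sR=90/41; mL=-387/1025, mR=-9/25; mL+mR=-756/1025 → advance -1; mR−mL=18/1025 → turn +1·90°
n=2: pose=(3,0,E); sL=45/41, sR=45/53; mL=2925/4346, mR=-45/82; mL+mR=270/2173 → advance +1; mR−mL=-2655/2173 → turn -1·90°
n=3: pose=(4,0,S); sL=90/137, sR=90/41; mL=-2475/5617, mR=-45/137; mL+mR=-4320/5617 → advance -1; mR−mL=630/5617 → turn +1·90°
n=4: pose=(4,1,E); sL=45/52, sR=45/58; mL=180/377, mR=-45/104; mL+mR=135/3016 → advance +1; mR−mL=-2745/3016 → turn -1·90°
n=5: pose=(5,1,S); sL=10/17, sR=2; mL=-7/17, mR=-5/17; mL+mR=-12/17 → advance -1; mR−mL=2/17 → turn +1·90°
n=6: pose=(5,2,E); sL=9/13, sR=9/13; mL=9/26, mR=-9/26; mL+mR=0 → advance +0; mR−mL=-9/13 → turn -1·90°

0 45/26 45/8 -225/208 -45/52 2 -1 W
1 18/25 90/41 -387/1025 -9/25 3 -1 S
2 45/41 45/53 2925/4346 -45/82 3 0 E
3 90/137 90/41 -2475/5617 -45/137 4 0 S
4 45/52 45/58 180/377 -45/104 4 1 E
5 10/17 2 -7/17 -5/17 5 1 S
6 9/13 9/13 9/26 -9/26 5 2 E
final 5 2 S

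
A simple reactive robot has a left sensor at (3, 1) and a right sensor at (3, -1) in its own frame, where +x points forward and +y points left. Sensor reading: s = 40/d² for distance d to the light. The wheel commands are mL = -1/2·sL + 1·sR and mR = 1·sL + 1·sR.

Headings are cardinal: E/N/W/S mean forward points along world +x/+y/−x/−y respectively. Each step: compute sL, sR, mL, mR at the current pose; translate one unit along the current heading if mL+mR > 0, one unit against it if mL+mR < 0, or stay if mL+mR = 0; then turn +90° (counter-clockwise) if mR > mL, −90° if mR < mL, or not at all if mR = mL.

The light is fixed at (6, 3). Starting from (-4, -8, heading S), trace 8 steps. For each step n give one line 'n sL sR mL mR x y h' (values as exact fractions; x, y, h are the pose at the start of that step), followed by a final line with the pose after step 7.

n=0: pose=(-4,-8,S); sL=40/277, sR=40/317; mL=4740/87809, mR=23760/87809; mL+mR=28500/87809 → advance +1; mR−mL=60/277 → turn +1·90°
n=1: pose=(-4,-9,E); sL=4/17, sR=20/109; mL=122/1853, mR=776/1853; mL+mR=898/1853 → advance +1; mR−mL=6/17 → turn +1·90°
n=2: pose=(-3,-9,N); sL=40/181, sR=8/29; mL=868/5249, mR=2608/5249; mL+mR=3476/5249 → advance +1; mR−mL=60/181 → turn +1·90°
n=3: pose=(-3,-8,W); sL=5/36, sR=10/61; mL=415/4392, mR=665/2196; mL+mR=1745/4392 → advance +1; mR−mL=5/24 → turn +1·90°
n=4: pose=(-4,-8,S); sL=40/277, sR=40/317; mL=4740/87809, mR=23760/87809; mL+mR=28500/87809 → advance +1; mR−mL=60/277 → turn +1·90°
n=5: pose=(-4,-9,E); sL=4/17, sR=20/109; mL=122/1853, mR=776/1853; mL+mR=898/1853 → advance +1; mR−mL=6/17 → turn +1·90°
n=6: pose=(-3,-9,N); sL=40/181, sR=8/29; mL=868/5249, mR=2608/5249; mL+mR=3476/5249 → advance +1; mR−mL=60/181 → turn +1·90°
n=7: pose=(-3,-8,W); sL=5/36, sR=10/61; mL=415/4392, mR=665/2196; mL+mR=1745/4392 → advance +1; mR−mL=5/24 → turn +1·90°

0 40/277 40/317 4740/87809 23760/87809 -4 -8 S
1 4/17 20/109 122/1853 776/1853 -4 -9 E
2 40/181 8/29 868/5249 2608/5249 -3 -9 N
3 5/36 10/61 415/4392 665/2196 -3 -8 W
4 40/277 40/317 4740/87809 23760/87809 -4 -8 S
5 4/17 20/109 122/1853 776/1853 -4 -9 E
6 40/181 8/29 868/5249 2608/5249 -3 -9 N
7 5/36 10/61 415/4392 665/2196 -3 -8 W
final -4 -8 S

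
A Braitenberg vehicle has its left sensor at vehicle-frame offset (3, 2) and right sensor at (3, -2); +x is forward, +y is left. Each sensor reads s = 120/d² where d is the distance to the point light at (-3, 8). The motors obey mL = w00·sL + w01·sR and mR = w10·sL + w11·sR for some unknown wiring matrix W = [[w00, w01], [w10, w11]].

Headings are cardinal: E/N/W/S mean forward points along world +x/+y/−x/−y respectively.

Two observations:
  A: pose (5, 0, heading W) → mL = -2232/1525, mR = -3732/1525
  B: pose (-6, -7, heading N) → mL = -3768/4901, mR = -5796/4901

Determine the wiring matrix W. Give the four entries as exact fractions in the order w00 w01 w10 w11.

obs A: pose=(5,0,W) → sL=24/25, sR=120/61, mL=-2232/1525, mR=-3732/1525
obs B: pose=(-6,-7,N) → sL=120/169, sR=24/29, mL=-3768/4901, mR=-5796/4901
sensor matrix S = [[24/25, 120/61], [120/169, 24/29]]; det S = -4502016/7474025
solve [mL_A; mL_B] = S·[w00; w01] and [mR_A; mR_B] = S·[w10; w11]:
  w00 = -1/2, w01 = -1/2, w10 = -1/2, w11 = -1

-1/2 -1/2 -1/2 -1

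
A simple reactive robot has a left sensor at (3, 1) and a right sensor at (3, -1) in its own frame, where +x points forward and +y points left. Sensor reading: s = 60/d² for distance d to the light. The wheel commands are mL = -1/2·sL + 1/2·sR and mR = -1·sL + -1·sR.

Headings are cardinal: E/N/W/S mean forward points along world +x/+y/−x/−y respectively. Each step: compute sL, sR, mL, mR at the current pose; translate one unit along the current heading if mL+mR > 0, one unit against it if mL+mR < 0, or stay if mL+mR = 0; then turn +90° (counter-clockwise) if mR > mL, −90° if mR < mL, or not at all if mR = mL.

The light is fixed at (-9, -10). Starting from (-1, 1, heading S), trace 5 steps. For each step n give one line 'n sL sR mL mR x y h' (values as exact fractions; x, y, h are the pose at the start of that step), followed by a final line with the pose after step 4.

0 12/29 60/113 192/3277 -3096/3277 -1 1 S
1 30/73 30/97 -360/7081 -5100/7081 -1 2 W
2 60/289 12/65 -216/18785 -7368/18785 0 2 N
3 5/24 15/61 55/2928 -665/1464 0 1 E
4 12/29 60/113 192/3277 -3096/3277 -1 1 S
final -1 2 W

n=0: pose=(-1,1,S); sL=12/29, sR=60/113; mL=192/3277, mR=-3096/3277; mL+mR=-2904/3277 → advance -1; mR−mL=-3288/3277 → turn -1·90°
n=1: pose=(-1,2,W); sL=30/73, sR=30/97; mL=-360/7081, mR=-5100/7081; mL+mR=-5460/7081 → advance -1; mR−mL=-4740/7081 → turn -1·90°
n=2: pose=(0,2,N); sL=60/289, sR=12/65; mL=-216/18785, mR=-7368/18785; mL+mR=-7584/18785 → advance -1; mR−mL=-7152/18785 → turn -1·90°
n=3: pose=(0,1,E); sL=5/24, sR=15/61; mL=55/2928, mR=-665/1464; mL+mR=-425/976 → advance -1; mR−mL=-1385/2928 → turn -1·90°
n=4: pose=(-1,1,S); sL=12/29, sR=60/113; mL=192/3277, mR=-3096/3277; mL+mR=-2904/3277 → advance -1; mR−mL=-3288/3277 → turn -1·90°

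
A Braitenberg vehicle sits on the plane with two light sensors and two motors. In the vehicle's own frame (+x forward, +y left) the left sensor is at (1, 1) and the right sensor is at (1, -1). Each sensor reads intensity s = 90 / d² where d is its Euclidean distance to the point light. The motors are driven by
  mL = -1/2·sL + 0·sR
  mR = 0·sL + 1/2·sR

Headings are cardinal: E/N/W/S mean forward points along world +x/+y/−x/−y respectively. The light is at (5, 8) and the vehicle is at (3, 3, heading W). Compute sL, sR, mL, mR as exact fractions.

left sensor world pos  = (2, 2); dL² = 45
right sensor world pos = (2, 4); dR² = 25
sL = 90/45 = 2
sR = 90/25 = 18/5
mL = -1/2·sL + 0·sR = -1
mR = 0·sL + 1/2·sR = 9/5

2 18/5 -1 9/5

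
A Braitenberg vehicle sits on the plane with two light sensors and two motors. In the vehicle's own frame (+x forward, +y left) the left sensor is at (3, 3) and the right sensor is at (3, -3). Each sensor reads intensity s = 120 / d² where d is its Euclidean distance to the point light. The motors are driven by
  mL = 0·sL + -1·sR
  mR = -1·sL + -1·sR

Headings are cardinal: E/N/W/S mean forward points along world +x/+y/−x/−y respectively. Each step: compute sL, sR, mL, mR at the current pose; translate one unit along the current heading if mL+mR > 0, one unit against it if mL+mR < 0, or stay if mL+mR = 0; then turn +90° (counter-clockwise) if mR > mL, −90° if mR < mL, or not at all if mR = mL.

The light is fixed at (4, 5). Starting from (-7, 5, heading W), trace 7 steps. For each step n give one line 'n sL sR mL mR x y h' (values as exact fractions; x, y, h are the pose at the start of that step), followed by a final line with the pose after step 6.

0 24/41 24/41 -24/41 -48/41 -7 5 W
1 60/89 60/29 -60/29 -7080/2581 -6 5 N
2 120/53 24/13 -24/13 -2832/689 -6 4 E
3 3/2 30/53 -30/53 -219/106 -7 4 S
4 24/41 24/41 -24/41 -48/41 -7 5 W
5 60/89 60/29 -60/29 -7080/2581 -6 5 N
6 120/53 24/13 -24/13 -2832/689 -6 4 E
final -7 4 S

n=0: pose=(-7,5,W); sL=24/41, sR=24/41; mL=-24/41, mR=-48/41; mL+mR=-72/41 → advance -1; mR−mL=-24/41 → turn -1·90°
n=1: pose=(-6,5,N); sL=60/89, sR=60/29; mL=-60/29, mR=-7080/2581; mL+mR=-12420/2581 → advance -1; mR−mL=-60/89 → turn -1·90°
n=2: pose=(-6,4,E); sL=120/53, sR=24/13; mL=-24/13, mR=-2832/689; mL+mR=-4104/689 → advance -1; mR−mL=-120/53 → turn -1·90°
n=3: pose=(-7,4,S); sL=3/2, sR=30/53; mL=-30/53, mR=-219/106; mL+mR=-279/106 → advance -1; mR−mL=-3/2 → turn -1·90°
n=4: pose=(-7,5,W); sL=24/41, sR=24/41; mL=-24/41, mR=-48/41; mL+mR=-72/41 → advance -1; mR−mL=-24/41 → turn -1·90°
n=5: pose=(-6,5,N); sL=60/89, sR=60/29; mL=-60/29, mR=-7080/2581; mL+mR=-12420/2581 → advance -1; mR−mL=-60/89 → turn -1·90°
n=6: pose=(-6,4,E); sL=120/53, sR=24/13; mL=-24/13, mR=-2832/689; mL+mR=-4104/689 → advance -1; mR−mL=-120/53 → turn -1·90°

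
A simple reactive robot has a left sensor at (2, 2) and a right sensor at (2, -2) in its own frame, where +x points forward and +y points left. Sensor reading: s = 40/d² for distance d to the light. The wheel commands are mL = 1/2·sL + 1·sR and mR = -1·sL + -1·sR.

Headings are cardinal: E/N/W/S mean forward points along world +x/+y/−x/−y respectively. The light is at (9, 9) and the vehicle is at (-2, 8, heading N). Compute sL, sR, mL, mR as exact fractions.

4/17 20/41 422/697 -504/697

left sensor world pos  = (-4, 10); dL² = 170
right sensor world pos = (0, 10); dR² = 82
sL = 40/170 = 4/17
sR = 40/82 = 20/41
mL = 1/2·sL + 1·sR = 422/697
mR = -1·sL + -1·sR = -504/697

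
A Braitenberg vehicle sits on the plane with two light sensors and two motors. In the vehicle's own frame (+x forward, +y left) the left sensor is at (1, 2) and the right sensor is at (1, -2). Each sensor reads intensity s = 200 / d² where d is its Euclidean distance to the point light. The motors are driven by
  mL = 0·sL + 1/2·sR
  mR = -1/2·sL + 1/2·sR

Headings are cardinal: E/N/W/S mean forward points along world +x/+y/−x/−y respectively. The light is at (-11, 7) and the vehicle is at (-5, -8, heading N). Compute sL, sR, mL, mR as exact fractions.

50/53 10/13 5/13 -60/689

left sensor world pos  = (-7, -7); dL² = 212
right sensor world pos = (-3, -7); dR² = 260
sL = 200/212 = 50/53
sR = 200/260 = 10/13
mL = 0·sL + 1/2·sR = 5/13
mR = -1/2·sL + 1/2·sR = -60/689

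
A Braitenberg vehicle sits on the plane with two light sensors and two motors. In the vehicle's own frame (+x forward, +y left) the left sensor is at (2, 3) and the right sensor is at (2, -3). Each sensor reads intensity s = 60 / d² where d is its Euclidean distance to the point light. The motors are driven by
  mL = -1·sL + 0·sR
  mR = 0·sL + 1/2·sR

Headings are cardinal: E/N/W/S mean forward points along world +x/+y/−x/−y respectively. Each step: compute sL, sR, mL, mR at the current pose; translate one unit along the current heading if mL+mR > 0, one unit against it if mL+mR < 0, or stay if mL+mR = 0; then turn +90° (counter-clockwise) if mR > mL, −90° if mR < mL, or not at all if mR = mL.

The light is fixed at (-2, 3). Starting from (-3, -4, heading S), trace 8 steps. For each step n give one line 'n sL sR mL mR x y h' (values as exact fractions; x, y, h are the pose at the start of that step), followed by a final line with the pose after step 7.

0 12/17 60/97 -12/17 30/97 -3 -4 S
1 6 30/41 -6 15/41 -3 -3 E
2 60/41 60/17 -60/41 30/17 -4 -3 N
3 3/4 3 -3/4 3/2 -4 -2 W
4 60/49 12/17 -60/49 6/17 -5 -2 S
5 30 6/5 -30 3/5 -5 -1 E
6 60/53 12 -60/53 6 -6 -1 N
7 5/6 5/3 -5/6 5/6 -6 0 W
final -6 0 S

n=0: pose=(-3,-4,S); sL=12/17, sR=60/97; mL=-12/17, mR=30/97; mL+mR=-654/1649 → advance -1; mR−mL=1674/1649 → turn +1·90°
n=1: pose=(-3,-3,E); sL=6, sR=30/41; mL=-6, mR=15/41; mL+mR=-231/41 → advance -1; mR−mL=261/41 → turn +1·90°
n=2: pose=(-4,-3,N); sL=60/41, sR=60/17; mL=-60/41, mR=30/17; mL+mR=210/697 → advance +1; mR−mL=2250/697 → turn +1·90°
n=3: pose=(-4,-2,W); sL=3/4, sR=3; mL=-3/4, mR=3/2; mL+mR=3/4 → advance +1; mR−mL=9/4 → turn +1·90°
n=4: pose=(-5,-2,S); sL=60/49, sR=12/17; mL=-60/49, mR=6/17; mL+mR=-726/833 → advance -1; mR−mL=1314/833 → turn +1·90°
n=5: pose=(-5,-1,E); sL=30, sR=6/5; mL=-30, mR=3/5; mL+mR=-147/5 → advance -1; mR−mL=153/5 → turn +1·90°
n=6: pose=(-6,-1,N); sL=60/53, sR=12; mL=-60/53, mR=6; mL+mR=258/53 → advance +1; mR−mL=378/53 → turn +1·90°
n=7: pose=(-6,0,W); sL=5/6, sR=5/3; mL=-5/6, mR=5/6; mL+mR=0 → advance +0; mR−mL=5/3 → turn +1·90°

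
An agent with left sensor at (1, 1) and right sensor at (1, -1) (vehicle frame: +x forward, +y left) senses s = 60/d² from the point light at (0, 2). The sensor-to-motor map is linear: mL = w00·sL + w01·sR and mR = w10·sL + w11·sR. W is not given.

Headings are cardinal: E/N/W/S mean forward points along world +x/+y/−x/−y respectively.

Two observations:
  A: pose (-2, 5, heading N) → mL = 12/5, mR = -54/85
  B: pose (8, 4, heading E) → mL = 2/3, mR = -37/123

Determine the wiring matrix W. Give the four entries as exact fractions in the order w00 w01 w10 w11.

obs A: pose=(-2,5,N) → sL=12/5, sR=60/17, mL=12/5, mR=-54/85
obs B: pose=(8,4,E) → sL=2/3, sR=30/41, mL=2/3, mR=-37/123
sensor matrix S = [[12/5, 60/17], [2/3, 30/41]]; det S = -416/697
solve [mL_A; mL_B] = S·[w00; w01] and [mR_A; mR_B] = S·[w10; w11]:
  w00 = 1, w01 = 0, w10 = -1, w11 = 1/2

1 0 -1 1/2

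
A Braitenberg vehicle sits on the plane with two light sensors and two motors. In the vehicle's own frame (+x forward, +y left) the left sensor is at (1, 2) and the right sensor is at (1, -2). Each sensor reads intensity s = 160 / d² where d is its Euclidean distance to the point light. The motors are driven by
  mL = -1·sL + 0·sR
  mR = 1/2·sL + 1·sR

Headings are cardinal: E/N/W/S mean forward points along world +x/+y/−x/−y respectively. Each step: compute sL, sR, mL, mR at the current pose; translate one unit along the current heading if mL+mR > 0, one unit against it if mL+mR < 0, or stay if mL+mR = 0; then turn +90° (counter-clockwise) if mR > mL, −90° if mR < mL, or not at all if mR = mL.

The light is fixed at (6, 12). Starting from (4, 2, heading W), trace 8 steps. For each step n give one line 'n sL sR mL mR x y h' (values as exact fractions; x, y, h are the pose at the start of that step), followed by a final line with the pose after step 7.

0 160/153 160/73 -160/153 30320/11169 4 2 W
1 80/61 80/73 -80/61 7800/4453 3 2 S
2 32/17 160/173 -32/17 5488/2941 3 1 E
3 20/17 20/13 -20/17 470/221 2 1 N
4 160/169 160/89 -160/169 34160/15041 2 2 W
5 16/13 16/17 -16/13 344/221 1 2 S
6 160/97 32/37 -160/97 6064/3589 1 1 E
7 20/17 20/13 -20/17 470/221 2 1 N
final 2 2 W

n=0: pose=(4,2,W); sL=160/153, sR=160/73; mL=-160/153, mR=30320/11169; mL+mR=18640/11169 → advance +1; mR−mL=14000/3723 → turn +1·90°
n=1: pose=(3,2,S); sL=80/61, sR=80/73; mL=-80/61, mR=7800/4453; mL+mR=1960/4453 → advance +1; mR−mL=13640/4453 → turn +1·90°
n=2: pose=(3,1,E); sL=32/17, sR=160/173; mL=-32/17, mR=5488/2941; mL+mR=-48/2941 → advance -1; mR−mL=11024/2941 → turn +1·90°
n=3: pose=(2,1,N); sL=20/17, sR=20/13; mL=-20/17, mR=470/221; mL+mR=210/221 → advance +1; mR−mL=730/221 → turn +1·90°
n=4: pose=(2,2,W); sL=160/169, sR=160/89; mL=-160/169, mR=34160/15041; mL+mR=19920/15041 → advance +1; mR−mL=48400/15041 → turn +1·90°
n=5: pose=(1,2,S); sL=16/13, sR=16/17; mL=-16/13, mR=344/221; mL+mR=72/221 → advance +1; mR−mL=616/221 → turn +1·90°
n=6: pose=(1,1,E); sL=160/97, sR=32/37; mL=-160/97, mR=6064/3589; mL+mR=144/3589 → advance +1; mR−mL=11984/3589 → turn +1·90°
n=7: pose=(2,1,N); sL=20/17, sR=20/13; mL=-20/17, mR=470/221; mL+mR=210/221 → advance +1; mR−mL=730/221 → turn +1·90°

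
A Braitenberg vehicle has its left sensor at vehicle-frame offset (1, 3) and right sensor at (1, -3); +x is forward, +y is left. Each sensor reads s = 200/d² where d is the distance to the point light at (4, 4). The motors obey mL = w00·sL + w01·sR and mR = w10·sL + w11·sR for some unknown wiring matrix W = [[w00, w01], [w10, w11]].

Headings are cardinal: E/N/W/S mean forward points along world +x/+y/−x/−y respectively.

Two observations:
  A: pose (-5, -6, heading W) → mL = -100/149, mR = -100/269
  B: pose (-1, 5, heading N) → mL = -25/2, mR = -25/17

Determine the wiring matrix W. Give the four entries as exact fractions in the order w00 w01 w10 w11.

obs A: pose=(-5,-6,W) → sL=200/269, sR=200/149, mL=-100/149, mR=-100/269
obs B: pose=(-1,5,N) → sL=50/17, sR=25, mL=-25/2, mR=-25/17
sensor matrix S = [[200/269, 200/149], [50/17, 25]]; det S = 9975000/681377
solve [mL_A; mL_B] = S·[w00; w01] and [mR_A; mR_B] = S·[w10; w11]:
  w00 = 0, w01 = -1/2, w10 = -1/2, w11 = 0

0 -1/2 -1/2 0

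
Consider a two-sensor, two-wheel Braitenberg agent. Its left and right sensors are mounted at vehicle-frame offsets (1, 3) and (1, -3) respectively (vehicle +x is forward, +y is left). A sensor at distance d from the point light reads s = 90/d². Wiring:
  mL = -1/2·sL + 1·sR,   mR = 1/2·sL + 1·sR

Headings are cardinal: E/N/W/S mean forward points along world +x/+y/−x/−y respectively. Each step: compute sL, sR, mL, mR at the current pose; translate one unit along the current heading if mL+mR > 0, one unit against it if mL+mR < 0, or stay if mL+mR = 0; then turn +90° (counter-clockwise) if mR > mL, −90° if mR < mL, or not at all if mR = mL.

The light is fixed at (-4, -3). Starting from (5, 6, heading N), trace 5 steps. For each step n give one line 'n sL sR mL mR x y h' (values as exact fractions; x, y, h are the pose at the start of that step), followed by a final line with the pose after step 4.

n=0: pose=(5,6,N); sL=45/68, sR=45/122; mL=315/8296, mR=5805/8296; mL+mR=45/61 → advance +1; mR−mL=45/68 → turn +1·90°
n=1: pose=(5,7,W); sL=90/113, sR=90/233; mL=-315/26329, mR=20655/26329; mL+mR=180/233 → advance +1; mR−mL=90/113 → turn +1·90°
n=2: pose=(4,7,S); sL=45/101, sR=45/53; mL=6705/10706, mR=11475/10706; mL+mR=90/53 → advance +1; mR−mL=45/101 → turn +1·90°
n=3: pose=(4,6,E); sL=2/5, sR=10/13; mL=37/65, mR=63/65; mL+mR=20/13 → advance +1; mR−mL=2/5 → turn +1·90°
n=4: pose=(5,6,N); sL=45/68, sR=45/122; mL=315/8296, mR=5805/8296; mL+mR=45/61 → advance +1; mR−mL=45/68 → turn +1·90°

0 45/68 45/122 315/8296 5805/8296 5 6 N
1 90/113 90/233 -315/26329 20655/26329 5 7 W
2 45/101 45/53 6705/10706 11475/10706 4 7 S
3 2/5 10/13 37/65 63/65 4 6 E
4 45/68 45/122 315/8296 5805/8296 5 6 N
final 5 7 W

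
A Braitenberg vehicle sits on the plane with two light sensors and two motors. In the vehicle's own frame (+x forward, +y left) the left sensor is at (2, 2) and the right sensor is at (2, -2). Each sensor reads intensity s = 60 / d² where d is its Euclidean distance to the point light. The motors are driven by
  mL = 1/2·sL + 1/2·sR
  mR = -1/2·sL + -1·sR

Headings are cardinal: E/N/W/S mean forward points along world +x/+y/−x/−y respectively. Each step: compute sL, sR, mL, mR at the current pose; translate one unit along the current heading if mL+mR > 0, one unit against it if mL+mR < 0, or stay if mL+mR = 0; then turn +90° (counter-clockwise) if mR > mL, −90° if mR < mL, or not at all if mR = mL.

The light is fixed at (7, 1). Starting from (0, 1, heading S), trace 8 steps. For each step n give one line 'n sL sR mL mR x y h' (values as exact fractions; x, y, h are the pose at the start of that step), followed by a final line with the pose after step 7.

0 60/29 12/17 684/493 -858/493 0 1 S
1 30/41 2/3 86/123 -127/123 0 2 W
2 60/73 12/5 588/365 -1026/365 1 2 N
3 3 3 3 -9/2 1 1 E
4 60/29 12/17 684/493 -858/493 0 1 S
5 30/41 2/3 86/123 -127/123 0 2 W
6 60/73 12/5 588/365 -1026/365 1 2 N
7 3 3 3 -9/2 1 1 E
final 0 1 S

n=0: pose=(0,1,S); sL=60/29, sR=12/17; mL=684/493, mR=-858/493; mL+mR=-6/17 → advance -1; mR−mL=-1542/493 → turn -1·90°
n=1: pose=(0,2,W); sL=30/41, sR=2/3; mL=86/123, mR=-127/123; mL+mR=-1/3 → advance -1; mR−mL=-71/41 → turn -1·90°
n=2: pose=(1,2,N); sL=60/73, sR=12/5; mL=588/365, mR=-1026/365; mL+mR=-6/5 → advance -1; mR−mL=-1614/365 → turn -1·90°
n=3: pose=(1,1,E); sL=3, sR=3; mL=3, mR=-9/2; mL+mR=-3/2 → advance -1; mR−mL=-15/2 → turn -1·90°
n=4: pose=(0,1,S); sL=60/29, sR=12/17; mL=684/493, mR=-858/493; mL+mR=-6/17 → advance -1; mR−mL=-1542/493 → turn -1·90°
n=5: pose=(0,2,W); sL=30/41, sR=2/3; mL=86/123, mR=-127/123; mL+mR=-1/3 → advance -1; mR−mL=-71/41 → turn -1·90°
n=6: pose=(1,2,N); sL=60/73, sR=12/5; mL=588/365, mR=-1026/365; mL+mR=-6/5 → advance -1; mR−mL=-1614/365 → turn -1·90°
n=7: pose=(1,1,E); sL=3, sR=3; mL=3, mR=-9/2; mL+mR=-3/2 → advance -1; mR−mL=-15/2 → turn -1·90°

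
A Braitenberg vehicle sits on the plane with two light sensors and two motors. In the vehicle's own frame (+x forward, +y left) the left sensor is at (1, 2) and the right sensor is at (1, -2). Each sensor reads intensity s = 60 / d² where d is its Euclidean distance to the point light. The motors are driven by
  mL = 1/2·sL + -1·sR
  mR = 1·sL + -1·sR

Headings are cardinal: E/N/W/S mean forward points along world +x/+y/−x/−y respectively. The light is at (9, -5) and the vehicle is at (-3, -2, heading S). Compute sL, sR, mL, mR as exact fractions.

left sensor world pos  = (-1, -3); dL² = 104
right sensor world pos = (-5, -3); dR² = 200
sL = 60/104 = 15/26
sR = 60/200 = 3/10
mL = 1/2·sL + -1·sR = -3/260
mR = 1·sL + -1·sR = 18/65

15/26 3/10 -3/260 18/65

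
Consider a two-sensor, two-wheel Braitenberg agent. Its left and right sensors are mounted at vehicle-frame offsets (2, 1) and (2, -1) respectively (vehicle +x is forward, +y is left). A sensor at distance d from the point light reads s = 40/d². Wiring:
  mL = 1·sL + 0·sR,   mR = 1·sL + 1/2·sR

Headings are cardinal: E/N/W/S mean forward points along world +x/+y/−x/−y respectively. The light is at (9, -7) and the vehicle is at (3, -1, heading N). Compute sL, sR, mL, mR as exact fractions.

40/113 40/89 40/113 5820/10057

left sensor world pos  = (2, 1); dL² = 113
right sensor world pos = (4, 1); dR² = 89
sL = 40/113 = 40/113
sR = 40/89 = 40/89
mL = 1·sL + 0·sR = 40/113
mR = 1·sL + 1/2·sR = 5820/10057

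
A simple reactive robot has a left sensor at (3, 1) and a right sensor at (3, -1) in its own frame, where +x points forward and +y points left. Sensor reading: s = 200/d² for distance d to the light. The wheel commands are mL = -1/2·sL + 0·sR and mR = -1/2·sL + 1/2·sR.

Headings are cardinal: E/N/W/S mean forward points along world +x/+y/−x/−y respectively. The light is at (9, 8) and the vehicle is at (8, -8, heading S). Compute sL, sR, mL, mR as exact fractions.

left sensor world pos  = (9, -11); dL² = 361
right sensor world pos = (7, -11); dR² = 365
sL = 200/361 = 200/361
sR = 200/365 = 40/73
mL = -1/2·sL + 0·sR = -100/361
mR = -1/2·sL + 1/2·sR = -80/26353

200/361 40/73 -100/361 -80/26353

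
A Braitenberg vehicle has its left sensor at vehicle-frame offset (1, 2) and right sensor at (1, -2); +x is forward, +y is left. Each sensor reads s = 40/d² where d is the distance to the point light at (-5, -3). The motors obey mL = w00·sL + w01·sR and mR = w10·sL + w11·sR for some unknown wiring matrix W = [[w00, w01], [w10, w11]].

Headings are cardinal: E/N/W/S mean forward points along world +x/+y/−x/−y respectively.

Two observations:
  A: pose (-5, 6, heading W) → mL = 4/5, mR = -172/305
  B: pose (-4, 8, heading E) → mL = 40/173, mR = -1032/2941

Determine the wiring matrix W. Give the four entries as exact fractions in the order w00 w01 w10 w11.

1 0 -1/2 -1/2

obs A: pose=(-5,6,W) → sL=4/5, sR=20/61, mL=4/5, mR=-172/305
obs B: pose=(-4,8,E) → sL=40/173, sR=8/17, mL=40/173, mR=-1032/2941
sensor matrix S = [[4/5, 20/61], [40/173, 8/17]]; det S = 269696/897005
solve [mL_A; mL_B] = S·[w00; w01] and [mR_A; mR_B] = S·[w10; w11]:
  w00 = 1, w01 = 0, w10 = -1/2, w11 = -1/2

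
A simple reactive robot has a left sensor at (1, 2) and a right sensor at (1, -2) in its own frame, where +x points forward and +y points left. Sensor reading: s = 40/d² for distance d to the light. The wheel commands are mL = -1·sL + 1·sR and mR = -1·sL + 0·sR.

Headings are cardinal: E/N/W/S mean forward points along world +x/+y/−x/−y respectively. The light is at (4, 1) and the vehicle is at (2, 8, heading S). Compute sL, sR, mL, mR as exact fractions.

left sensor world pos  = (4, 7); dL² = 36
right sensor world pos = (0, 7); dR² = 52
sL = 40/36 = 10/9
sR = 40/52 = 10/13
mL = -1·sL + 1·sR = -40/117
mR = -1·sL + 0·sR = -10/9

10/9 10/13 -40/117 -10/9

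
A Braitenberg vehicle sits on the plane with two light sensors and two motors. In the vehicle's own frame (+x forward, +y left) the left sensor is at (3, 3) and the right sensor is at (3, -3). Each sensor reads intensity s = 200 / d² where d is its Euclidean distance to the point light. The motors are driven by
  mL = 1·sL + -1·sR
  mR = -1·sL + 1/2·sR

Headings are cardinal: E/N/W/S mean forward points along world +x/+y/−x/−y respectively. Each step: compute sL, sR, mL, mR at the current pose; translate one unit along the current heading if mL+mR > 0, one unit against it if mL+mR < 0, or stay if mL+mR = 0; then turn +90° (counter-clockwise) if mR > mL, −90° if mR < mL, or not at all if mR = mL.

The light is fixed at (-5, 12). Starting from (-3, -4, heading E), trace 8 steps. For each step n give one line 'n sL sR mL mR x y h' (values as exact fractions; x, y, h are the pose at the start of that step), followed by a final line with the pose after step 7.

0 100/97 100/193 9600/18721 -14450/18721 -3 -4 E
1 200/377 40/73 -480/27521 -7060/27521 -4 -4 S
2 25/41 50/37 -1125/1517 100/1517 -4 -3 W
3 200/349 8/13 -192/4537 -1204/4537 -3 -3 S
4 20/29 100/61 -1680/1769 230/1769 -3 -2 W
5 8/13 200/289 -288/3757 -1012/3757 -2 -2 S
6 25/32 2 -39/32 7/32 -2 -1 W
7 40/61 200/257 -1920/15677 -4180/15677 -1 -1 S
final -1 0 W

n=0: pose=(-3,-4,E); sL=100/97, sR=100/193; mL=9600/18721, mR=-14450/18721; mL+mR=-50/193 → advance -1; mR−mL=-24050/18721 → turn -1·90°
n=1: pose=(-4,-4,S); sL=200/377, sR=40/73; mL=-480/27521, mR=-7060/27521; mL+mR=-20/73 → advance -1; mR−mL=-6580/27521 → turn -1·90°
n=2: pose=(-4,-3,W); sL=25/41, sR=50/37; mL=-1125/1517, mR=100/1517; mL+mR=-25/37 → advance -1; mR−mL=1225/1517 → turn +1·90°
n=3: pose=(-3,-3,S); sL=200/349, sR=8/13; mL=-192/4537, mR=-1204/4537; mL+mR=-4/13 → advance -1; mR−mL=-1012/4537 → turn -1·90°
n=4: pose=(-3,-2,W); sL=20/29, sR=100/61; mL=-1680/1769, mR=230/1769; mL+mR=-50/61 → advance -1; mR−mL=1910/1769 → turn +1·90°
n=5: pose=(-2,-2,S); sL=8/13, sR=200/289; mL=-288/3757, mR=-1012/3757; mL+mR=-100/289 → advance -1; mR−mL=-724/3757 → turn -1·90°
n=6: pose=(-2,-1,W); sL=25/32, sR=2; mL=-39/32, mR=7/32; mL+mR=-1 → advance -1; mR−mL=23/16 → turn +1·90°
n=7: pose=(-1,-1,S); sL=40/61, sR=200/257; mL=-1920/15677, mR=-4180/15677; mL+mR=-100/257 → advance -1; mR−mL=-2260/15677 → turn -1·90°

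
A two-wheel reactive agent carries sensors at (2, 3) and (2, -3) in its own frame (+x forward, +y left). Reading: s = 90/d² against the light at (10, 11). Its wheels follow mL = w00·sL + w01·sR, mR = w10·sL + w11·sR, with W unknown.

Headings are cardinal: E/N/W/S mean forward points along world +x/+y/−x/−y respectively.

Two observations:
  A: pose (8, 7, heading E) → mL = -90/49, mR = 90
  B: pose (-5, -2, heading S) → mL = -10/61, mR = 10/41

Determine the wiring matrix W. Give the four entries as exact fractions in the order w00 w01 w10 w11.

obs A: pose=(8,7,E) → sL=90, sR=90/49, mL=-90/49, mR=90
obs B: pose=(-5,-2,S) → sL=10/41, sR=10/61, mL=-10/61, mR=10/41
sensor matrix S = [[90, 90/49], [10/41, 10/61]]; det S = 1753200/122549
solve [mL_A; mL_B] = S·[w00; w01] and [mR_A; mR_B] = S·[w10; w11]:
  w00 = 0, w01 = -1, w10 = 1, w11 = 0

0 -1 1 0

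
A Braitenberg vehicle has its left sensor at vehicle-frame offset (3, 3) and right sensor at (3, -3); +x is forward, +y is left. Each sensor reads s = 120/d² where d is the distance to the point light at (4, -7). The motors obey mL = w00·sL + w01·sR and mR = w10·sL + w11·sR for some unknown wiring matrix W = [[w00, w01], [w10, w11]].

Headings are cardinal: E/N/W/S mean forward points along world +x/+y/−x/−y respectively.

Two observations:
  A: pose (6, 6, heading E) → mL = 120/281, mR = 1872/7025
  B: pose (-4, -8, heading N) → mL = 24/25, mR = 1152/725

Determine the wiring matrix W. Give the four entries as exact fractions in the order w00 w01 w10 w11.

obs A: pose=(6,6,E) → sL=120/281, sR=24/25, mL=120/281, mR=1872/7025
obs B: pose=(-4,-8,N) → sL=24/25, sR=120/29, mL=24/25, mR=1152/725
sensor matrix S = [[120/281, 24/25], [24/25, 120/29]]; det S = 4306176/5093125
solve [mL_A; mL_B] = S·[w00; w01] and [mR_A; mR_B] = S·[w10; w11]:
  w00 = 1, w01 = 0, w10 = -1/2, w11 = 1/2

1 0 -1/2 1/2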